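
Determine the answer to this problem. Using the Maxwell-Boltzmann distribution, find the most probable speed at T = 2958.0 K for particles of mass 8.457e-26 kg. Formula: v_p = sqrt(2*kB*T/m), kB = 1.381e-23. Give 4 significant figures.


Step 1: Numerator = 2*kB*T = 2*1.381e-23*2958.0 = 8.17e-20
Step 2: Ratio = 8.17e-20 / 8.457e-26 = 9.661e+05
Step 3: v_p = sqrt(9.661e+05) = 982.9 m/s

982.9


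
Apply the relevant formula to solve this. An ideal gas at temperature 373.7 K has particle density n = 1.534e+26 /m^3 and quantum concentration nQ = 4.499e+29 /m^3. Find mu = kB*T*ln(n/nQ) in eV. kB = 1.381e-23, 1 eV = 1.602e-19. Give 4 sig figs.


Step 1: n/nQ = 1.534e+26/4.499e+29 = 0.000341
Step 2: ln(n/nQ) = -7.984
Step 3: mu = kB*T*ln(n/nQ) = 5.161e-21*-7.984 = -4.12e-20 J
Step 4: Convert to eV: -4.12e-20/1.602e-19 = -0.2572 eV

-0.2572


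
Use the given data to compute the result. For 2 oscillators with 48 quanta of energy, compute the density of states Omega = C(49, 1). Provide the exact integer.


Step 1: Use binomial coefficient C(49, 1)
Step 2: Numerator = 49! / 48!
Step 3: Denominator = 1!
Step 4: Omega = 49

49


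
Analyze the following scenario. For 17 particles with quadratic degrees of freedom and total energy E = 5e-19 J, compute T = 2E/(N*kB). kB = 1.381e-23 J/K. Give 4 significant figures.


Step 1: Numerator = 2*E = 2*5e-19 = 1e-18 J
Step 2: Denominator = N*kB = 17*1.381e-23 = 2.348e-22
Step 3: T = 1e-18 / 2.348e-22 = 4259 K

4259


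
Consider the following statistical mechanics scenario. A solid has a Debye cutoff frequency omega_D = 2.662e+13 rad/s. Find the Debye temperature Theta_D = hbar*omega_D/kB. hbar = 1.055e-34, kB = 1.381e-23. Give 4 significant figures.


Step 1: hbar*omega_D = 1.055e-34 * 2.662e+13 = 2.808e-21 J
Step 2: Theta_D = 2.808e-21 / 1.381e-23
Step 3: Theta_D = 203.4 K

203.4


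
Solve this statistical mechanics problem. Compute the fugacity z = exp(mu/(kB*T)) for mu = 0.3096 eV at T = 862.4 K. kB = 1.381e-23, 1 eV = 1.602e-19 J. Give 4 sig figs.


Step 1: Convert mu to Joules: 0.3096*1.602e-19 = 4.96e-20 J
Step 2: kB*T = 1.381e-23*862.4 = 1.191e-20 J
Step 3: mu/(kB*T) = 4.164
Step 4: z = exp(4.164) = 64.36

64.36


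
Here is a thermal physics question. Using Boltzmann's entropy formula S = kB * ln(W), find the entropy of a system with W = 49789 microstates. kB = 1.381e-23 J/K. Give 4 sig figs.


Step 1: ln(W) = ln(49789) = 10.82
Step 2: S = kB * ln(W) = 1.381e-23 * 10.82
Step 3: S = 1.494e-22 J/K

1.494e-22


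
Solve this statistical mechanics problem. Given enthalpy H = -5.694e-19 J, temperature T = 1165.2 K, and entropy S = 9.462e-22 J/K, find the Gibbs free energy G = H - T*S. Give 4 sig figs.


Step 1: T*S = 1165.2 * 9.462e-22 = 1.103e-18 J
Step 2: G = H - T*S = -5.694e-19 - 1.103e-18
Step 3: G = -1.672e-18 J

-1.672e-18


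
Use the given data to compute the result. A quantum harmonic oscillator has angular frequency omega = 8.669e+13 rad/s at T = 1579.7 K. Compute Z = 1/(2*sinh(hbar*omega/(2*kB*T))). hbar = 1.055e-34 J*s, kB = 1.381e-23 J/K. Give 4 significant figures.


Step 1: Compute x = hbar*omega/(kB*T) = 1.055e-34*8.669e+13/(1.381e-23*1579.7) = 0.4192
Step 2: x/2 = 0.2096
Step 3: sinh(x/2) = 0.2112
Step 4: Z = 1/(2*0.2112) = 2.368

2.368


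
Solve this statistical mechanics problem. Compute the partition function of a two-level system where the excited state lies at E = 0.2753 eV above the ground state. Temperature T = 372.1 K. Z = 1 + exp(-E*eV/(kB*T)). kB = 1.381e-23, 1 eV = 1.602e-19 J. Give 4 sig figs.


Step 1: Compute beta*E = E*eV/(kB*T) = 0.2753*1.602e-19/(1.381e-23*372.1) = 8.583
Step 2: exp(-beta*E) = exp(-8.583) = 0.0001874
Step 3: Z = 1 + 0.0001874 = 1

1


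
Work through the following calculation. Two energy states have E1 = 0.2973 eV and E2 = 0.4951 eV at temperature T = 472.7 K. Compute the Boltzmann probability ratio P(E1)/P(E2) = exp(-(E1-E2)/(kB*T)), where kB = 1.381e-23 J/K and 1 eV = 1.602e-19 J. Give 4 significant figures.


Step 1: Compute energy difference dE = E1 - E2 = 0.2973 - 0.4951 = -0.1978 eV
Step 2: Convert to Joules: dE_J = -0.1978 * 1.602e-19 = -3.169e-20 J
Step 3: Compute exponent = -dE_J / (kB * T) = -(-3.169e-20) / (1.381e-23 * 472.7) = 4.854
Step 4: P(E1)/P(E2) = exp(4.854) = 128.3

128.3


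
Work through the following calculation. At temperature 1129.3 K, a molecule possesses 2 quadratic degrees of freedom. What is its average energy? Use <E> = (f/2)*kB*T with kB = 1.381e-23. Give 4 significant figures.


Step 1: f/2 = 2/2 = 1
Step 2: kB*T = 1.381e-23 * 1129.3 = 1.56e-20
Step 3: <E> = 1 * 1.56e-20 = 1.56e-20 J

1.56e-20


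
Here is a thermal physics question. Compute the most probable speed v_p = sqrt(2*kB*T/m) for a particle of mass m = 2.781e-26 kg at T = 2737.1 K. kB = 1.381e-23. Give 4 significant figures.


Step 1: Numerator = 2*kB*T = 2*1.381e-23*2737.1 = 7.56e-20
Step 2: Ratio = 7.56e-20 / 2.781e-26 = 2.718e+06
Step 3: v_p = sqrt(2.718e+06) = 1649 m/s

1649


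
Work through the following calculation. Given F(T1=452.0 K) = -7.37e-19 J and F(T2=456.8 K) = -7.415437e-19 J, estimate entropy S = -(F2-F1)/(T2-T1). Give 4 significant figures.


Step 1: dF = F2 - F1 = -7.415437e-19 - (-7.37e-19) = -4.5437e-21 J
Step 2: dT = T2 - T1 = 456.8 - 452.0 = 4.8 K
Step 3: S = -dF/dT = -(-4.5437e-21)/4.8 = 9.466e-22 J/K

9.466e-22


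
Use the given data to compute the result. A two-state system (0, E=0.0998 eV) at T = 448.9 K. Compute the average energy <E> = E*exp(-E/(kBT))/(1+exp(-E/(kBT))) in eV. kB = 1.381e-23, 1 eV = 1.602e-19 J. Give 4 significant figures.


Step 1: beta*E = 0.0998*1.602e-19/(1.381e-23*448.9) = 2.579
Step 2: exp(-beta*E) = 0.07585
Step 3: <E> = 0.0998*0.07585/(1+0.07585) = 0.007036 eV

0.007036


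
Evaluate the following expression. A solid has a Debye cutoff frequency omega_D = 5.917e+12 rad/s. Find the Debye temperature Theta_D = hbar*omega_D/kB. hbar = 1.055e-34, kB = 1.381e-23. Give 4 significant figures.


Step 1: hbar*omega_D = 1.055e-34 * 5.917e+12 = 6.242e-22 J
Step 2: Theta_D = 6.242e-22 / 1.381e-23
Step 3: Theta_D = 45.2 K

45.2


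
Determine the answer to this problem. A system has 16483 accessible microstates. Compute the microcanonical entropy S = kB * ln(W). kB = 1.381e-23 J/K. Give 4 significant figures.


Step 1: ln(W) = ln(16483) = 9.71
Step 2: S = kB * ln(W) = 1.381e-23 * 9.71
Step 3: S = 1.341e-22 J/K

1.341e-22


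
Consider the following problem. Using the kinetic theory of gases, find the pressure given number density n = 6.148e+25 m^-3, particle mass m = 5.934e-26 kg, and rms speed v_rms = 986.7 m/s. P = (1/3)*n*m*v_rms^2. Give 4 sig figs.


Step 1: v_rms^2 = 986.7^2 = 9.736e+05
Step 2: n*m = 6.148e+25*5.934e-26 = 3.648
Step 3: P = (1/3)*3.648*9.736e+05 = 1.184e+06 Pa

1.184e+06


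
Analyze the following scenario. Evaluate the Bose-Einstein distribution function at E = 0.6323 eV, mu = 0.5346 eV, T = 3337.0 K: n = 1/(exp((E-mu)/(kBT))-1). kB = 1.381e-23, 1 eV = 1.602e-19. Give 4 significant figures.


Step 1: (E - mu) = 0.0977 eV
Step 2: x = (E-mu)*eV/(kB*T) = 0.0977*1.602e-19/(1.381e-23*3337.0) = 0.3396
Step 3: exp(x) = 1.404
Step 4: n = 1/(exp(x)-1) = 2.473

2.473


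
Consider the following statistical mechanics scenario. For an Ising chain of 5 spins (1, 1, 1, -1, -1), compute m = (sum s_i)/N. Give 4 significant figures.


Step 1: Count up spins (+1): 3, down spins (-1): 2
Step 2: Total magnetization M = 3 - 2 = 1
Step 3: m = M/N = 1/5 = 0.2

0.2


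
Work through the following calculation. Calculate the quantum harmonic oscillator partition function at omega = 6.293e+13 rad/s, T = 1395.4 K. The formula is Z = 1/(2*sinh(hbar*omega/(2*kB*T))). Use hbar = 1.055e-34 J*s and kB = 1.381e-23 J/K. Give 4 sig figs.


Step 1: Compute x = hbar*omega/(kB*T) = 1.055e-34*6.293e+13/(1.381e-23*1395.4) = 0.3445
Step 2: x/2 = 0.1723
Step 3: sinh(x/2) = 0.1731
Step 4: Z = 1/(2*0.1731) = 2.888

2.888


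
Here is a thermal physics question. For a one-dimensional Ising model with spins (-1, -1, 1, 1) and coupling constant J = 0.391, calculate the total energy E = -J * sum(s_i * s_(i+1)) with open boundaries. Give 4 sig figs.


Step 1: Nearest-neighbor products: 1, -1, 1
Step 2: Sum of products = 1
Step 3: E = -0.391 * 1 = -0.391

-0.391


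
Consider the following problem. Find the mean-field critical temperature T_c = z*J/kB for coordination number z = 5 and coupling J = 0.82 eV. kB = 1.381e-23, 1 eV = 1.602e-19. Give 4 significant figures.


Step 1: z*J = 5*0.82 = 4.1 eV
Step 2: Convert to Joules: 4.1*1.602e-19 = 6.568e-19 J
Step 3: T_c = 6.568e-19 / 1.381e-23 = 4.756e+04 K

4.756e+04


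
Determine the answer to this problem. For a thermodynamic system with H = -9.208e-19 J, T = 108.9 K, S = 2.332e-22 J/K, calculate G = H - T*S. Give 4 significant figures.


Step 1: T*S = 108.9 * 2.332e-22 = 2.54e-20 J
Step 2: G = H - T*S = -9.208e-19 - 2.54e-20
Step 3: G = -9.462e-19 J

-9.462e-19


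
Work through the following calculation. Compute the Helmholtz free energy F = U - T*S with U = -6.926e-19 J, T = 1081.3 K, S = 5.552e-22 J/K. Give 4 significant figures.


Step 1: T*S = 1081.3 * 5.552e-22 = 6.003e-19 J
Step 2: F = U - T*S = -6.926e-19 - 6.003e-19
Step 3: F = -1.293e-18 J

-1.293e-18


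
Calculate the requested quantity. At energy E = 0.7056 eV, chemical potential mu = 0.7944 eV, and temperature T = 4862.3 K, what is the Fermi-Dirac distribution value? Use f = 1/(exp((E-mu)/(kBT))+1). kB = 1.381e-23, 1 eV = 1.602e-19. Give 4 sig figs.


Step 1: (E - mu) = 0.7056 - 0.7944 = -0.0888 eV
Step 2: Convert: (E-mu)*eV = -1.423e-20 J
Step 3: x = (E-mu)*eV/(kB*T) = -0.2119
Step 4: f = 1/(exp(-0.2119)+1) = 0.5528

0.5528


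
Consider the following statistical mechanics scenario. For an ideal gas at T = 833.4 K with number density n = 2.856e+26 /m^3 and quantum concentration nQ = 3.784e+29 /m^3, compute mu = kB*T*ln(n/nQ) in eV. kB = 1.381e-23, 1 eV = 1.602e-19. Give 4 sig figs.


Step 1: n/nQ = 2.856e+26/3.784e+29 = 0.0007548
Step 2: ln(n/nQ) = -7.189
Step 3: mu = kB*T*ln(n/nQ) = 1.151e-20*-7.189 = -8.274e-20 J
Step 4: Convert to eV: -8.274e-20/1.602e-19 = -0.5165 eV

-0.5165


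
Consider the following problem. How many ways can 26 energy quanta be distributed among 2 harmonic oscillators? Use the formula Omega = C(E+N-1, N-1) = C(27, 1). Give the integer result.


Step 1: Use binomial coefficient C(27, 1)
Step 2: Numerator = 27! / 26!
Step 3: Denominator = 1!
Step 4: Omega = 27

27


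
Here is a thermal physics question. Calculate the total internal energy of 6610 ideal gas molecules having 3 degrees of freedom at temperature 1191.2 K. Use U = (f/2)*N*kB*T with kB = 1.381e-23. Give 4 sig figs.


Step 1: f/2 = 3/2 = 1.5
Step 2: N*kB*T = 6610*1.381e-23*1191.2 = 1.087e-16
Step 3: U = 1.5 * 1.087e-16 = 1.631e-16 J

1.631e-16


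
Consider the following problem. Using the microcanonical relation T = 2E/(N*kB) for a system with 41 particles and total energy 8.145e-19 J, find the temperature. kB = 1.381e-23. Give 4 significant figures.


Step 1: Numerator = 2*E = 2*8.145e-19 = 1.629e-18 J
Step 2: Denominator = N*kB = 41*1.381e-23 = 5.662e-22
Step 3: T = 1.629e-18 / 5.662e-22 = 2877 K

2877


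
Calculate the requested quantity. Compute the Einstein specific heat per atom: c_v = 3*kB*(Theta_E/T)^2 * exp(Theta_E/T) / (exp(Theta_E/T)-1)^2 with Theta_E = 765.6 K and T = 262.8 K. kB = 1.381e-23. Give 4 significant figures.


Step 1: x = Theta_E/T = 765.6/262.8 = 2.913
Step 2: x^2 = 8.487
Step 3: exp(x) = 18.42
Step 4: c_v = 3*1.381e-23*8.487*18.42/(18.42-1)^2 = 2.135e-23

2.135e-23


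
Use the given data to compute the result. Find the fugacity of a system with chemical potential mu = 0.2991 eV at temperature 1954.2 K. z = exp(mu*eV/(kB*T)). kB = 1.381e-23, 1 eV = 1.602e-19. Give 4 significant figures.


Step 1: Convert mu to Joules: 0.2991*1.602e-19 = 4.792e-20 J
Step 2: kB*T = 1.381e-23*1954.2 = 2.699e-20 J
Step 3: mu/(kB*T) = 1.775
Step 4: z = exp(1.775) = 5.903

5.903


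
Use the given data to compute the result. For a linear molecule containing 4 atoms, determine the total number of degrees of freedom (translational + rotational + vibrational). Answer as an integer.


Step 1: Translational DOF = 3
Step 2: Rotational DOF (linear) = 2
Step 3: Vibrational DOF = 3*4 - 5 = 7
Step 4: Total = 3 + 2 + 7 = 12

12


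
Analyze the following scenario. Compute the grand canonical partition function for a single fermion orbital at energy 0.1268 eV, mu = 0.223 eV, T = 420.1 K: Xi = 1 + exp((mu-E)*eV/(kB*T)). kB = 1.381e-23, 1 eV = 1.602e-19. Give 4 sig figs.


Step 1: (mu - E) = 0.223 - 0.1268 = 0.0962 eV
Step 2: x = (mu-E)*eV/(kB*T) = 0.0962*1.602e-19/(1.381e-23*420.1) = 2.656
Step 3: exp(x) = 14.24
Step 4: Xi = 1 + 14.24 = 15.24

15.24


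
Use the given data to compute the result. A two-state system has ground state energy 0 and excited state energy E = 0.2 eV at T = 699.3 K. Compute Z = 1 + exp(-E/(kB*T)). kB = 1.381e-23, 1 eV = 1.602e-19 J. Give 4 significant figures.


Step 1: Compute beta*E = E*eV/(kB*T) = 0.2*1.602e-19/(1.381e-23*699.3) = 3.318
Step 2: exp(-beta*E) = exp(-3.318) = 0.03624
Step 3: Z = 1 + 0.03624 = 1.036

1.036


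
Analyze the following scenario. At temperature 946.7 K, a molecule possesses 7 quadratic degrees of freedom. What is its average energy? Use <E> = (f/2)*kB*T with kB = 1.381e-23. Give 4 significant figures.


Step 1: f/2 = 7/2 = 3.5
Step 2: kB*T = 1.381e-23 * 946.7 = 1.307e-20
Step 3: <E> = 3.5 * 1.307e-20 = 4.576e-20 J

4.576e-20


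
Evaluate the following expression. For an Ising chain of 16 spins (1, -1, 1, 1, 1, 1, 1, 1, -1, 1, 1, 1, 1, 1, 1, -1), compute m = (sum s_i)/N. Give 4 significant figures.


Step 1: Count up spins (+1): 13, down spins (-1): 3
Step 2: Total magnetization M = 13 - 3 = 10
Step 3: m = M/N = 10/16 = 0.625

0.625


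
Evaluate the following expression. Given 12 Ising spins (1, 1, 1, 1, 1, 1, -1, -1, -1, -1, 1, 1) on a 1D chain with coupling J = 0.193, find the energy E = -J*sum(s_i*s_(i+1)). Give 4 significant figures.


Step 1: Nearest-neighbor products: 1, 1, 1, 1, 1, -1, 1, 1, 1, -1, 1
Step 2: Sum of products = 7
Step 3: E = -0.193 * 7 = -1.351

-1.351


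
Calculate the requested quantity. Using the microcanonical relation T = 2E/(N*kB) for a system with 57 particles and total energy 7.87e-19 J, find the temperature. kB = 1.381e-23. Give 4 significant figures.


Step 1: Numerator = 2*E = 2*7.87e-19 = 1.574e-18 J
Step 2: Denominator = N*kB = 57*1.381e-23 = 7.872e-22
Step 3: T = 1.574e-18 / 7.872e-22 = 2000 K

2000


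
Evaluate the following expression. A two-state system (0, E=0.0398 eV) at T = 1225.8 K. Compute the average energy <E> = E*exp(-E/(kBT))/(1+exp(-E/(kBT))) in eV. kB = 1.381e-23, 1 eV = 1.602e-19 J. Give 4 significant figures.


Step 1: beta*E = 0.0398*1.602e-19/(1.381e-23*1225.8) = 0.3766
Step 2: exp(-beta*E) = 0.6862
Step 3: <E> = 0.0398*0.6862/(1+0.6862) = 0.0162 eV

0.0162


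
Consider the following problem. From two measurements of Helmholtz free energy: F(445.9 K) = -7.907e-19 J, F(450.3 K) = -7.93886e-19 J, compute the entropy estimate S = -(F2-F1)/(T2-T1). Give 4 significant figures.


Step 1: dF = F2 - F1 = -7.93886e-19 - (-7.907e-19) = -3.186e-21 J
Step 2: dT = T2 - T1 = 450.3 - 445.9 = 4.4 K
Step 3: S = -dF/dT = -(-3.186e-21)/4.4 = 7.241e-22 J/K

7.241e-22


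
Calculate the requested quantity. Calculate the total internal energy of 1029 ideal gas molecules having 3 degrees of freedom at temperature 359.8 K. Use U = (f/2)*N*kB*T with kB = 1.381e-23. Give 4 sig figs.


Step 1: f/2 = 3/2 = 1.5
Step 2: N*kB*T = 1029*1.381e-23*359.8 = 5.113e-18
Step 3: U = 1.5 * 5.113e-18 = 7.669e-18 J

7.669e-18


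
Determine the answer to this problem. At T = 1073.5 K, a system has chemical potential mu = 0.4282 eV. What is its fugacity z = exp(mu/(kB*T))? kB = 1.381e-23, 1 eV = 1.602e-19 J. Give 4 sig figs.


Step 1: Convert mu to Joules: 0.4282*1.602e-19 = 6.86e-20 J
Step 2: kB*T = 1.381e-23*1073.5 = 1.483e-20 J
Step 3: mu/(kB*T) = 4.627
Step 4: z = exp(4.627) = 102.2

102.2


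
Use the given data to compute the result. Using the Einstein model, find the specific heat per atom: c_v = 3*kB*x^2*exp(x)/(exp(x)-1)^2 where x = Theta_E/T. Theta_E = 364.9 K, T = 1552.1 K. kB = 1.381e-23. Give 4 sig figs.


Step 1: x = Theta_E/T = 364.9/1552.1 = 0.2351
Step 2: x^2 = 0.05527
Step 3: exp(x) = 1.265
Step 4: c_v = 3*1.381e-23*0.05527*1.265/(1.265-1)^2 = 4.124e-23

4.124e-23


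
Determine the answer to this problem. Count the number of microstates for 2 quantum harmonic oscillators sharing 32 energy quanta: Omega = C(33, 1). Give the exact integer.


Step 1: Use binomial coefficient C(33, 1)
Step 2: Numerator = 33! / 32!
Step 3: Denominator = 1!
Step 4: Omega = 33

33


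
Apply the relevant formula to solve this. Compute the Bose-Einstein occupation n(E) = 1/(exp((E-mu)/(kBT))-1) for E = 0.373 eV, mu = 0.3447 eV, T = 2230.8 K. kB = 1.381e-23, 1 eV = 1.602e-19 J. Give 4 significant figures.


Step 1: (E - mu) = 0.0283 eV
Step 2: x = (E-mu)*eV/(kB*T) = 0.0283*1.602e-19/(1.381e-23*2230.8) = 0.1472
Step 3: exp(x) = 1.159
Step 4: n = 1/(exp(x)-1) = 6.308

6.308


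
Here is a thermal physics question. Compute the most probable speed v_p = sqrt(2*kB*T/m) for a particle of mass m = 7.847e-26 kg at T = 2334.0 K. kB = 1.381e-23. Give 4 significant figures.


Step 1: Numerator = 2*kB*T = 2*1.381e-23*2334.0 = 6.447e-20
Step 2: Ratio = 6.447e-20 / 7.847e-26 = 8.215e+05
Step 3: v_p = sqrt(8.215e+05) = 906.4 m/s

906.4


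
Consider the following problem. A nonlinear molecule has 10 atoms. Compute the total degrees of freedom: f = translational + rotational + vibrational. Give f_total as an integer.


Step 1: Translational DOF = 3
Step 2: Rotational DOF (nonlinear) = 3
Step 3: Vibrational DOF = 3*10 - 6 = 24
Step 4: Total = 3 + 3 + 24 = 30

30


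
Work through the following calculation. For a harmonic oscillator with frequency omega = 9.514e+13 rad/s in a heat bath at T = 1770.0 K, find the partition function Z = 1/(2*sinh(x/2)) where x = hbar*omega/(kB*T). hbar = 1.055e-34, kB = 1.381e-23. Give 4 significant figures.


Step 1: Compute x = hbar*omega/(kB*T) = 1.055e-34*9.514e+13/(1.381e-23*1770.0) = 0.4106
Step 2: x/2 = 0.2053
Step 3: sinh(x/2) = 0.2068
Step 4: Z = 1/(2*0.2068) = 2.418

2.418


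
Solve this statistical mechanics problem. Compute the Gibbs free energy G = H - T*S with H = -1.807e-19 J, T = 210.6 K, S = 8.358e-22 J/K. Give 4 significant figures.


Step 1: T*S = 210.6 * 8.358e-22 = 1.76e-19 J
Step 2: G = H - T*S = -1.807e-19 - 1.76e-19
Step 3: G = -3.567e-19 J

-3.567e-19


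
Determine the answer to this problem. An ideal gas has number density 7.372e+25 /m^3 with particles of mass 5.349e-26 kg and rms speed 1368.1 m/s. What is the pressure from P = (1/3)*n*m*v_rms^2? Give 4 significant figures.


Step 1: v_rms^2 = 1368.1^2 = 1.872e+06
Step 2: n*m = 7.372e+25*5.349e-26 = 3.943
Step 3: P = (1/3)*3.943*1.872e+06 = 2.46e+06 Pa

2.46e+06


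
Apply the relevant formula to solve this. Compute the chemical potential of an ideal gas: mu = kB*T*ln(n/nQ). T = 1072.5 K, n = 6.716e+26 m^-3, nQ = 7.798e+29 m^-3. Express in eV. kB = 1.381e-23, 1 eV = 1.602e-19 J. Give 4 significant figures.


Step 1: n/nQ = 6.716e+26/7.798e+29 = 0.0008612
Step 2: ln(n/nQ) = -7.057
Step 3: mu = kB*T*ln(n/nQ) = 1.481e-20*-7.057 = -1.045e-19 J
Step 4: Convert to eV: -1.045e-19/1.602e-19 = -0.6525 eV

-0.6525


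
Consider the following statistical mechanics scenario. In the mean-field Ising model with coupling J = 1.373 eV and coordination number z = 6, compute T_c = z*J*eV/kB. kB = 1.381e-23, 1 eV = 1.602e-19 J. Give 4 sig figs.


Step 1: z*J = 6*1.373 = 8.238 eV
Step 2: Convert to Joules: 8.238*1.602e-19 = 1.32e-18 J
Step 3: T_c = 1.32e-18 / 1.381e-23 = 9.556e+04 K

9.556e+04


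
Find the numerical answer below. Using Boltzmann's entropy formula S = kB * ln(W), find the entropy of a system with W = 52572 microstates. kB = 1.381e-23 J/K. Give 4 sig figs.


Step 1: ln(W) = ln(52572) = 10.87
Step 2: S = kB * ln(W) = 1.381e-23 * 10.87
Step 3: S = 1.501e-22 J/K

1.501e-22


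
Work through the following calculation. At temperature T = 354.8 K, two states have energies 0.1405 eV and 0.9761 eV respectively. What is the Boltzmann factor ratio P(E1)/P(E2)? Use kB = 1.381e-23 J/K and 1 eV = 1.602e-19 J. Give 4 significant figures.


Step 1: Compute energy difference dE = E1 - E2 = 0.1405 - 0.9761 = -0.8356 eV
Step 2: Convert to Joules: dE_J = -0.8356 * 1.602e-19 = -1.339e-19 J
Step 3: Compute exponent = -dE_J / (kB * T) = -(-1.339e-19) / (1.381e-23 * 354.8) = 27.32
Step 4: P(E1)/P(E2) = exp(27.32) = 7.328e+11

7.328e+11


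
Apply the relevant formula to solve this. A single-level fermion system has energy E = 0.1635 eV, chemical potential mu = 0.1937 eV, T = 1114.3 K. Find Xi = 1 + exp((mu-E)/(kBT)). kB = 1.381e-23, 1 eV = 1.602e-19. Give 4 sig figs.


Step 1: (mu - E) = 0.1937 - 0.1635 = 0.0302 eV
Step 2: x = (mu-E)*eV/(kB*T) = 0.0302*1.602e-19/(1.381e-23*1114.3) = 0.3144
Step 3: exp(x) = 1.369
Step 4: Xi = 1 + 1.369 = 2.369

2.369


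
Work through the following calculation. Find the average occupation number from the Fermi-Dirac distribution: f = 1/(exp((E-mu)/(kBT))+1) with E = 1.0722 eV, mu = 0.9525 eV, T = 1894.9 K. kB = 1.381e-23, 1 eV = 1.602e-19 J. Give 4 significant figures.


Step 1: (E - mu) = 1.0722 - 0.9525 = 0.1197 eV
Step 2: Convert: (E-mu)*eV = 1.918e-20 J
Step 3: x = (E-mu)*eV/(kB*T) = 0.7328
Step 4: f = 1/(exp(0.7328)+1) = 0.3246

0.3246


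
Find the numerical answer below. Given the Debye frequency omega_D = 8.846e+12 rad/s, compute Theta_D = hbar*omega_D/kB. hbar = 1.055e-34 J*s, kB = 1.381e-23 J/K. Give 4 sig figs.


Step 1: hbar*omega_D = 1.055e-34 * 8.846e+12 = 9.333e-22 J
Step 2: Theta_D = 9.333e-22 / 1.381e-23
Step 3: Theta_D = 67.58 K

67.58


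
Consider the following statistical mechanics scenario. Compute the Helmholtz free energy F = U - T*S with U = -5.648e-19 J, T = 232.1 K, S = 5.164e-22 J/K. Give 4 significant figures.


Step 1: T*S = 232.1 * 5.164e-22 = 1.199e-19 J
Step 2: F = U - T*S = -5.648e-19 - 1.199e-19
Step 3: F = -6.847e-19 J

-6.847e-19


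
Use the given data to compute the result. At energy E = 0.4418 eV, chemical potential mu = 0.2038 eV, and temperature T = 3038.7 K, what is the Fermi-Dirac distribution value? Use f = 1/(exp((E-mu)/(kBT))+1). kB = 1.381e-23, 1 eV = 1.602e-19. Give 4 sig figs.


Step 1: (E - mu) = 0.4418 - 0.2038 = 0.238 eV
Step 2: Convert: (E-mu)*eV = 3.813e-20 J
Step 3: x = (E-mu)*eV/(kB*T) = 0.9086
Step 4: f = 1/(exp(0.9086)+1) = 0.2873

0.2873


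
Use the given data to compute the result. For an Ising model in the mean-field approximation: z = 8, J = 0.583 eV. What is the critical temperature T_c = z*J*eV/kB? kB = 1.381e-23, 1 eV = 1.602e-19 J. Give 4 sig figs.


Step 1: z*J = 8*0.583 = 4.664 eV
Step 2: Convert to Joules: 4.664*1.602e-19 = 7.472e-19 J
Step 3: T_c = 7.472e-19 / 1.381e-23 = 5.41e+04 K

5.41e+04


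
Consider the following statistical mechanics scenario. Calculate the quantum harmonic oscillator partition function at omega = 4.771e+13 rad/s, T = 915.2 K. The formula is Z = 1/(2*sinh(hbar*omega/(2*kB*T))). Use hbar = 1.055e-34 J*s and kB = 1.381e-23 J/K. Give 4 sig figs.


Step 1: Compute x = hbar*omega/(kB*T) = 1.055e-34*4.771e+13/(1.381e-23*915.2) = 0.3982
Step 2: x/2 = 0.1991
Step 3: sinh(x/2) = 0.2004
Step 4: Z = 1/(2*0.2004) = 2.494

2.494


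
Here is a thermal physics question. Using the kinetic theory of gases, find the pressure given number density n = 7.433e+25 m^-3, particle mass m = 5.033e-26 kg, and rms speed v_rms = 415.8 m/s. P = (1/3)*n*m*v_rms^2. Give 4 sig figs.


Step 1: v_rms^2 = 415.8^2 = 1.729e+05
Step 2: n*m = 7.433e+25*5.033e-26 = 3.741
Step 3: P = (1/3)*3.741*1.729e+05 = 2.156e+05 Pa

2.156e+05


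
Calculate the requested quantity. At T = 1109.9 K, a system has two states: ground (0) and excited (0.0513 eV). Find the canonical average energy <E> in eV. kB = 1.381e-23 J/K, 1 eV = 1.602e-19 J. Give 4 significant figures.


Step 1: beta*E = 0.0513*1.602e-19/(1.381e-23*1109.9) = 0.5362
Step 2: exp(-beta*E) = 0.585
Step 3: <E> = 0.0513*0.585/(1+0.585) = 0.01893 eV

0.01893


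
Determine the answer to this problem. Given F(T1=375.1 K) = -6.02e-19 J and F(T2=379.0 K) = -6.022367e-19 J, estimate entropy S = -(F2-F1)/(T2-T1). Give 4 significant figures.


Step 1: dF = F2 - F1 = -6.022367e-19 - (-6.02e-19) = -2.367e-22 J
Step 2: dT = T2 - T1 = 379.0 - 375.1 = 3.9 K
Step 3: S = -dF/dT = -(-2.367e-22)/3.9 = 6.069e-23 J/K

6.069e-23


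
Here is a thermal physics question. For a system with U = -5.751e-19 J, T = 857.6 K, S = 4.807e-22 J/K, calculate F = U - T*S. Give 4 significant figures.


Step 1: T*S = 857.6 * 4.807e-22 = 4.122e-19 J
Step 2: F = U - T*S = -5.751e-19 - 4.122e-19
Step 3: F = -9.873e-19 J

-9.873e-19


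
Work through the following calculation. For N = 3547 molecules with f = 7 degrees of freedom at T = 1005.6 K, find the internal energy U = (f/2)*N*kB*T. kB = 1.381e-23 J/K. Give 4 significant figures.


Step 1: f/2 = 7/2 = 3.5
Step 2: N*kB*T = 3547*1.381e-23*1005.6 = 4.926e-17
Step 3: U = 3.5 * 4.926e-17 = 1.724e-16 J

1.724e-16


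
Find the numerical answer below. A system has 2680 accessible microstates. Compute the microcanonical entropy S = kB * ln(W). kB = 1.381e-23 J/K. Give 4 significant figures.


Step 1: ln(W) = ln(2680) = 7.894
Step 2: S = kB * ln(W) = 1.381e-23 * 7.894
Step 3: S = 1.09e-22 J/K

1.09e-22


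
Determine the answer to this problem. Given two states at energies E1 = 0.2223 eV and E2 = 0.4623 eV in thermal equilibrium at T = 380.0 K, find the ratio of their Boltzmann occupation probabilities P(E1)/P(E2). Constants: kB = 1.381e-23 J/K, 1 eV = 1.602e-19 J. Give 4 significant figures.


Step 1: Compute energy difference dE = E1 - E2 = 0.2223 - 0.4623 = -0.24 eV
Step 2: Convert to Joules: dE_J = -0.24 * 1.602e-19 = -3.845e-20 J
Step 3: Compute exponent = -dE_J / (kB * T) = -(-3.845e-20) / (1.381e-23 * 380.0) = 7.326
Step 4: P(E1)/P(E2) = exp(7.326) = 1520

1520


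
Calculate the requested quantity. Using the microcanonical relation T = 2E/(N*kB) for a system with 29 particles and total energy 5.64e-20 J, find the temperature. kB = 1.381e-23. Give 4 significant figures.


Step 1: Numerator = 2*E = 2*5.64e-20 = 1.128e-19 J
Step 2: Denominator = N*kB = 29*1.381e-23 = 4.005e-22
Step 3: T = 1.128e-19 / 4.005e-22 = 281.7 K

281.7


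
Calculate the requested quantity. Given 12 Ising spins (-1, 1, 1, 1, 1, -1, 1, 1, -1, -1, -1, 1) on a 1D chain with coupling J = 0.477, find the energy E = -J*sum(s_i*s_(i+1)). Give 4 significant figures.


Step 1: Nearest-neighbor products: -1, 1, 1, 1, -1, -1, 1, -1, 1, 1, -1
Step 2: Sum of products = 1
Step 3: E = -0.477 * 1 = -0.477

-0.477


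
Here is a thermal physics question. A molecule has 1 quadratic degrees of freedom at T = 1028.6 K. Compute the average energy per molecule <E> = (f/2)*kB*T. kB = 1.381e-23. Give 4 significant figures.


Step 1: f/2 = 1/2 = 0.5
Step 2: kB*T = 1.381e-23 * 1028.6 = 1.42e-20
Step 3: <E> = 0.5 * 1.42e-20 = 7.102e-21 J

7.102e-21


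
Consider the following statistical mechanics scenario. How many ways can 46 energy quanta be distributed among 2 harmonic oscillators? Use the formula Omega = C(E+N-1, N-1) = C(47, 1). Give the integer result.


Step 1: Use binomial coefficient C(47, 1)
Step 2: Numerator = 47! / 46!
Step 3: Denominator = 1!
Step 4: Omega = 47

47


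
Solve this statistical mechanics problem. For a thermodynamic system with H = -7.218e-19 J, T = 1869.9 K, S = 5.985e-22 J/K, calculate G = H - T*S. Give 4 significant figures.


Step 1: T*S = 1869.9 * 5.985e-22 = 1.119e-18 J
Step 2: G = H - T*S = -7.218e-19 - 1.119e-18
Step 3: G = -1.841e-18 J

-1.841e-18


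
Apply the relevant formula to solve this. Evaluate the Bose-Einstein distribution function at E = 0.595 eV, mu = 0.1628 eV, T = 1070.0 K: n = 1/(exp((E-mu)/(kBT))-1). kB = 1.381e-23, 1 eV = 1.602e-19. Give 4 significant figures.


Step 1: (E - mu) = 0.4322 eV
Step 2: x = (E-mu)*eV/(kB*T) = 0.4322*1.602e-19/(1.381e-23*1070.0) = 4.686
Step 3: exp(x) = 108.4
Step 4: n = 1/(exp(x)-1) = 0.009313

0.009313


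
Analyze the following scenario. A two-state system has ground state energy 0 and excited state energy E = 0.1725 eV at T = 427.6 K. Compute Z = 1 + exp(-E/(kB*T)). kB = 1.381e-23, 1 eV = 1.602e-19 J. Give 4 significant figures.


Step 1: Compute beta*E = E*eV/(kB*T) = 0.1725*1.602e-19/(1.381e-23*427.6) = 4.68
Step 2: exp(-beta*E) = exp(-4.68) = 0.009282
Step 3: Z = 1 + 0.009282 = 1.009

1.009


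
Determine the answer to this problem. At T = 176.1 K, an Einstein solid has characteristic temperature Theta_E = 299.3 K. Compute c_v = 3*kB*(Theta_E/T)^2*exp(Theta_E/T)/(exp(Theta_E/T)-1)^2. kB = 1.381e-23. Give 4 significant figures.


Step 1: x = Theta_E/T = 299.3/176.1 = 1.7
Step 2: x^2 = 2.889
Step 3: exp(x) = 5.472
Step 4: c_v = 3*1.381e-23*2.889*5.472/(5.472-1)^2 = 3.275e-23

3.275e-23


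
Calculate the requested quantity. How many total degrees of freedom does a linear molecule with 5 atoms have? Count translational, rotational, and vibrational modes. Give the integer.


Step 1: Translational DOF = 3
Step 2: Rotational DOF (linear) = 2
Step 3: Vibrational DOF = 3*5 - 5 = 10
Step 4: Total = 3 + 2 + 10 = 15

15


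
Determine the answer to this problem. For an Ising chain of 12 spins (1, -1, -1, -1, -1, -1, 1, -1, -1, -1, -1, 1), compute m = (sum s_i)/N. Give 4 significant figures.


Step 1: Count up spins (+1): 3, down spins (-1): 9
Step 2: Total magnetization M = 3 - 9 = -6
Step 3: m = M/N = -6/12 = -0.5

-0.5


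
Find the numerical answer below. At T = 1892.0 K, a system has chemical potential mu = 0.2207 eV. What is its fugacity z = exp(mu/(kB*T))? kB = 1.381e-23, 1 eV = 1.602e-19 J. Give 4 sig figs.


Step 1: Convert mu to Joules: 0.2207*1.602e-19 = 3.536e-20 J
Step 2: kB*T = 1.381e-23*1892.0 = 2.613e-20 J
Step 3: mu/(kB*T) = 1.353
Step 4: z = exp(1.353) = 3.87

3.87


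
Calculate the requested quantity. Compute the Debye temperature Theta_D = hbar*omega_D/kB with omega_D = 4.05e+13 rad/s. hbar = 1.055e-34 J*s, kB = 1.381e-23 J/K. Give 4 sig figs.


Step 1: hbar*omega_D = 1.055e-34 * 4.05e+13 = 4.273e-21 J
Step 2: Theta_D = 4.273e-21 / 1.381e-23
Step 3: Theta_D = 309.4 K

309.4


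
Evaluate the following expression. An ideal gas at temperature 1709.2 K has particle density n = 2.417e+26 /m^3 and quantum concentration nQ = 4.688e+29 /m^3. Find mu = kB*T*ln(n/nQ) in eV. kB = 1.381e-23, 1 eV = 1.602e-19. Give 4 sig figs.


Step 1: n/nQ = 2.417e+26/4.688e+29 = 0.0005156
Step 2: ln(n/nQ) = -7.57
Step 3: mu = kB*T*ln(n/nQ) = 2.36e-20*-7.57 = -1.787e-19 J
Step 4: Convert to eV: -1.787e-19/1.602e-19 = -1.115 eV

-1.115


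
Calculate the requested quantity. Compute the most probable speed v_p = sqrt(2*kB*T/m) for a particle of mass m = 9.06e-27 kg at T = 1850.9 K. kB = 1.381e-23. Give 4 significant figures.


Step 1: Numerator = 2*kB*T = 2*1.381e-23*1850.9 = 5.112e-20
Step 2: Ratio = 5.112e-20 / 9.06e-27 = 5.643e+06
Step 3: v_p = sqrt(5.643e+06) = 2375 m/s

2375


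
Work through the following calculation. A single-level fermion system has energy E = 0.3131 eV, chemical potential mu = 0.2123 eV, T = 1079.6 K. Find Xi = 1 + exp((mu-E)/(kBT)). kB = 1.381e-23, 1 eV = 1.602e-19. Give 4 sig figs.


Step 1: (mu - E) = 0.2123 - 0.3131 = -0.1008 eV
Step 2: x = (mu-E)*eV/(kB*T) = -0.1008*1.602e-19/(1.381e-23*1079.6) = -1.083
Step 3: exp(x) = 0.3385
Step 4: Xi = 1 + 0.3385 = 1.339

1.339


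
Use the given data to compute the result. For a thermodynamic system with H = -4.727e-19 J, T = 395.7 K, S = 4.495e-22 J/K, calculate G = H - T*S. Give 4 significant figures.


Step 1: T*S = 395.7 * 4.495e-22 = 1.779e-19 J
Step 2: G = H - T*S = -4.727e-19 - 1.779e-19
Step 3: G = -6.506e-19 J

-6.506e-19


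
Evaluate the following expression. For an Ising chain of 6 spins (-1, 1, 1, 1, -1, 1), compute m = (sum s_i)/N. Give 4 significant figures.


Step 1: Count up spins (+1): 4, down spins (-1): 2
Step 2: Total magnetization M = 4 - 2 = 2
Step 3: m = M/N = 2/6 = 0.3333

0.3333


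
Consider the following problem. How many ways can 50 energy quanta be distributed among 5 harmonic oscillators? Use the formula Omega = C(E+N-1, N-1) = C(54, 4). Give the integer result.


Step 1: Use binomial coefficient C(54, 4)
Step 2: Numerator = 54! / 50!
Step 3: Denominator = 4!
Step 4: Omega = 316251

316251


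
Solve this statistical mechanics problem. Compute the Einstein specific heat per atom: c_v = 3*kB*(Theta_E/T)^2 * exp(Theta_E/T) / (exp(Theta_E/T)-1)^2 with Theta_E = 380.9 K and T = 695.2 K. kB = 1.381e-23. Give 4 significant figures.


Step 1: x = Theta_E/T = 380.9/695.2 = 0.5479
Step 2: x^2 = 0.3002
Step 3: exp(x) = 1.73
Step 4: c_v = 3*1.381e-23*0.3002*1.73/(1.73-1)^2 = 4.041e-23

4.041e-23


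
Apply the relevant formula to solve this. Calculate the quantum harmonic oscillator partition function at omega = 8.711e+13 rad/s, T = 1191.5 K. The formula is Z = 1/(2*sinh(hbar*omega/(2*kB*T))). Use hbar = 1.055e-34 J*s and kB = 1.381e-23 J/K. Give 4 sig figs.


Step 1: Compute x = hbar*omega/(kB*T) = 1.055e-34*8.711e+13/(1.381e-23*1191.5) = 0.5585
Step 2: x/2 = 0.2793
Step 3: sinh(x/2) = 0.2829
Step 4: Z = 1/(2*0.2829) = 1.767

1.767


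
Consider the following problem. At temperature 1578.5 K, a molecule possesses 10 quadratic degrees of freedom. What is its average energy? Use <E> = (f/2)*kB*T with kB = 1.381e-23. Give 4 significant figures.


Step 1: f/2 = 10/2 = 5
Step 2: kB*T = 1.381e-23 * 1578.5 = 2.18e-20
Step 3: <E> = 5 * 2.18e-20 = 1.09e-19 J

1.09e-19


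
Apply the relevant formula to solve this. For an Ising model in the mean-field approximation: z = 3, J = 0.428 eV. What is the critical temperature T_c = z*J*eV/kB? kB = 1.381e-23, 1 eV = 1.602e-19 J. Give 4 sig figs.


Step 1: z*J = 3*0.428 = 1.284 eV
Step 2: Convert to Joules: 1.284*1.602e-19 = 2.057e-19 J
Step 3: T_c = 2.057e-19 / 1.381e-23 = 1.489e+04 K

1.489e+04


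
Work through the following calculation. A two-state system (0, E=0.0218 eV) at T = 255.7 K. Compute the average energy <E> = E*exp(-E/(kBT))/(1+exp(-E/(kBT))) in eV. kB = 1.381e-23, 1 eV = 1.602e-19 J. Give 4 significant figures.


Step 1: beta*E = 0.0218*1.602e-19/(1.381e-23*255.7) = 0.989
Step 2: exp(-beta*E) = 0.3719
Step 3: <E> = 0.0218*0.3719/(1+0.3719) = 0.00591 eV

0.00591


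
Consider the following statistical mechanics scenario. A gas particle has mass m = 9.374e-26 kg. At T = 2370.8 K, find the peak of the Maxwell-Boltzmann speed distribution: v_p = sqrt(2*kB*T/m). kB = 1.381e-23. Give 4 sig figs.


Step 1: Numerator = 2*kB*T = 2*1.381e-23*2370.8 = 6.548e-20
Step 2: Ratio = 6.548e-20 / 9.374e-26 = 6.985e+05
Step 3: v_p = sqrt(6.985e+05) = 835.8 m/s

835.8


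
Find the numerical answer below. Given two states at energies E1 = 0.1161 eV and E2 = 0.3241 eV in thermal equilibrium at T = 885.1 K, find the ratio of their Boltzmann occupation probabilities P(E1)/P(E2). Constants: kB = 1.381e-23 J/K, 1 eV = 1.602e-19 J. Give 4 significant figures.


Step 1: Compute energy difference dE = E1 - E2 = 0.1161 - 0.3241 = -0.208 eV
Step 2: Convert to Joules: dE_J = -0.208 * 1.602e-19 = -3.332e-20 J
Step 3: Compute exponent = -dE_J / (kB * T) = -(-3.332e-20) / (1.381e-23 * 885.1) = 2.726
Step 4: P(E1)/P(E2) = exp(2.726) = 15.27

15.27


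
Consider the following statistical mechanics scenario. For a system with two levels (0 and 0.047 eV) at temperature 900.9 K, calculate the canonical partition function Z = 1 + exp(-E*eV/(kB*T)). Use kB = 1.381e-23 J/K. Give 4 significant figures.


Step 1: Compute beta*E = E*eV/(kB*T) = 0.047*1.602e-19/(1.381e-23*900.9) = 0.6052
Step 2: exp(-beta*E) = exp(-0.6052) = 0.546
Step 3: Z = 1 + 0.546 = 1.546

1.546


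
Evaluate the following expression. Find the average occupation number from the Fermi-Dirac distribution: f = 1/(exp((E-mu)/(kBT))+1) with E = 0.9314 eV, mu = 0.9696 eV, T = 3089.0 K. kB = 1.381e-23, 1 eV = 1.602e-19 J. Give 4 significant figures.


Step 1: (E - mu) = 0.9314 - 0.9696 = -0.0382 eV
Step 2: Convert: (E-mu)*eV = -6.12e-21 J
Step 3: x = (E-mu)*eV/(kB*T) = -0.1435
Step 4: f = 1/(exp(-0.1435)+1) = 0.5358

0.5358


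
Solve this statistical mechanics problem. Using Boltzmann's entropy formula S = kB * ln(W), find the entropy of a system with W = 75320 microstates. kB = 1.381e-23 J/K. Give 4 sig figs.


Step 1: ln(W) = ln(75320) = 11.23
Step 2: S = kB * ln(W) = 1.381e-23 * 11.23
Step 3: S = 1.551e-22 J/K

1.551e-22


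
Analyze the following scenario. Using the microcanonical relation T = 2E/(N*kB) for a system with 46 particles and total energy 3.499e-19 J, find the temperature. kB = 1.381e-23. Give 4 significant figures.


Step 1: Numerator = 2*E = 2*3.499e-19 = 6.998e-19 J
Step 2: Denominator = N*kB = 46*1.381e-23 = 6.353e-22
Step 3: T = 6.998e-19 / 6.353e-22 = 1102 K

1102


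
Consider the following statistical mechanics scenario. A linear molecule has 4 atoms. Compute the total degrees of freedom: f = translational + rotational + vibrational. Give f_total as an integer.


Step 1: Translational DOF = 3
Step 2: Rotational DOF (linear) = 2
Step 3: Vibrational DOF = 3*4 - 5 = 7
Step 4: Total = 3 + 2 + 7 = 12

12


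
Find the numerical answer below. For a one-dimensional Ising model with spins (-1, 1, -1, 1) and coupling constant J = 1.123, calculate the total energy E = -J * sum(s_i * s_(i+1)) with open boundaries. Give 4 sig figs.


Step 1: Nearest-neighbor products: -1, -1, -1
Step 2: Sum of products = -3
Step 3: E = -1.123 * -3 = 3.369

3.369


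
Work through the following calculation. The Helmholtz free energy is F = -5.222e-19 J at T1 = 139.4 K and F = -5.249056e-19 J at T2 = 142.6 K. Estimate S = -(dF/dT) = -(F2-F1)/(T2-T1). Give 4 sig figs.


Step 1: dF = F2 - F1 = -5.249056e-19 - (-5.222e-19) = -2.7056e-21 J
Step 2: dT = T2 - T1 = 142.6 - 139.4 = 3.2 K
Step 3: S = -dF/dT = -(-2.7056e-21)/3.2 = 8.455e-22 J/K

8.455e-22


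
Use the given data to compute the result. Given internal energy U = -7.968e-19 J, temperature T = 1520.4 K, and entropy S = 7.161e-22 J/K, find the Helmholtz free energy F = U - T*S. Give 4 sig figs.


Step 1: T*S = 1520.4 * 7.161e-22 = 1.089e-18 J
Step 2: F = U - T*S = -7.968e-19 - 1.089e-18
Step 3: F = -1.886e-18 J

-1.886e-18


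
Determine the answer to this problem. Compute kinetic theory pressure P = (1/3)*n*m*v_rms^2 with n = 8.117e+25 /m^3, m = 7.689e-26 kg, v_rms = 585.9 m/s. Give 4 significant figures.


Step 1: v_rms^2 = 585.9^2 = 3.433e+05
Step 2: n*m = 8.117e+25*7.689e-26 = 6.241
Step 3: P = (1/3)*6.241*3.433e+05 = 7.142e+05 Pa

7.142e+05


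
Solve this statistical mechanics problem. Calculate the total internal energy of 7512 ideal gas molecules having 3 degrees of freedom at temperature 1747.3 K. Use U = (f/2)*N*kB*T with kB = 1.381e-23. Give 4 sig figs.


Step 1: f/2 = 3/2 = 1.5
Step 2: N*kB*T = 7512*1.381e-23*1747.3 = 1.813e-16
Step 3: U = 1.5 * 1.813e-16 = 2.719e-16 J

2.719e-16


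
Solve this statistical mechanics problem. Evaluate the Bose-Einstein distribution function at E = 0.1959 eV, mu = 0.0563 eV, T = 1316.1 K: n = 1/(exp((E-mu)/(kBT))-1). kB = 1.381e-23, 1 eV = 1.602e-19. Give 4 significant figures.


Step 1: (E - mu) = 0.1396 eV
Step 2: x = (E-mu)*eV/(kB*T) = 0.1396*1.602e-19/(1.381e-23*1316.1) = 1.23
Step 3: exp(x) = 3.423
Step 4: n = 1/(exp(x)-1) = 0.4127

0.4127


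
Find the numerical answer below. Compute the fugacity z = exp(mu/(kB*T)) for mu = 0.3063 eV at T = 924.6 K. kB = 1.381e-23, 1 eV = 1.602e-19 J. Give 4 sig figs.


Step 1: Convert mu to Joules: 0.3063*1.602e-19 = 4.907e-20 J
Step 2: kB*T = 1.381e-23*924.6 = 1.277e-20 J
Step 3: mu/(kB*T) = 3.843
Step 4: z = exp(3.843) = 46.66

46.66


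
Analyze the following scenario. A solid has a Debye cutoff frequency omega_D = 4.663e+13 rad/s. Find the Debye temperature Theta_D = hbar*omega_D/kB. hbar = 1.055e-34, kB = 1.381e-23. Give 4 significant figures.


Step 1: hbar*omega_D = 1.055e-34 * 4.663e+13 = 4.919e-21 J
Step 2: Theta_D = 4.919e-21 / 1.381e-23
Step 3: Theta_D = 356.2 K

356.2
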